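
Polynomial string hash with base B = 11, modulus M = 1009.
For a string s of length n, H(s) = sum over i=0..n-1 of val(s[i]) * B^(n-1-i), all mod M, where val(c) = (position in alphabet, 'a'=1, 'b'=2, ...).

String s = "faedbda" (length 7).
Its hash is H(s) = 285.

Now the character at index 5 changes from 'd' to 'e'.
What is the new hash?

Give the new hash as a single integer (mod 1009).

Answer: 296

Derivation:
val('d') = 4, val('e') = 5
Position k = 5, exponent = n-1-k = 1
B^1 mod M = 11^1 mod 1009 = 11
Delta = (5 - 4) * 11 mod 1009 = 11
New hash = (285 + 11) mod 1009 = 296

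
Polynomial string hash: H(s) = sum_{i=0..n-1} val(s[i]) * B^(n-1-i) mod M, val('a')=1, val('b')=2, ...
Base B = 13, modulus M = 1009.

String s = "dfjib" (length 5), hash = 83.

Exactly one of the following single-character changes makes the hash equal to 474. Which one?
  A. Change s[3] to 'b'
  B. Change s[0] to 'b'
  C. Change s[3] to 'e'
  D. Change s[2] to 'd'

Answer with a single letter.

Option A: s[3]='i'->'b', delta=(2-9)*13^1 mod 1009 = 918, hash=83+918 mod 1009 = 1001
Option B: s[0]='d'->'b', delta=(2-4)*13^4 mod 1009 = 391, hash=83+391 mod 1009 = 474 <-- target
Option C: s[3]='i'->'e', delta=(5-9)*13^1 mod 1009 = 957, hash=83+957 mod 1009 = 31
Option D: s[2]='j'->'d', delta=(4-10)*13^2 mod 1009 = 1004, hash=83+1004 mod 1009 = 78

Answer: B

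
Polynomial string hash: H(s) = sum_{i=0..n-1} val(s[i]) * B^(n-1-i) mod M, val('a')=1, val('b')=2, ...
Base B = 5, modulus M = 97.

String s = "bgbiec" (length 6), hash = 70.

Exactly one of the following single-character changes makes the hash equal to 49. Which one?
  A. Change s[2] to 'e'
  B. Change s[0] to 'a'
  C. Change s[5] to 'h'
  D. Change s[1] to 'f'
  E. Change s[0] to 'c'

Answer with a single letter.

Option A: s[2]='b'->'e', delta=(5-2)*5^3 mod 97 = 84, hash=70+84 mod 97 = 57
Option B: s[0]='b'->'a', delta=(1-2)*5^5 mod 97 = 76, hash=70+76 mod 97 = 49 <-- target
Option C: s[5]='c'->'h', delta=(8-3)*5^0 mod 97 = 5, hash=70+5 mod 97 = 75
Option D: s[1]='g'->'f', delta=(6-7)*5^4 mod 97 = 54, hash=70+54 mod 97 = 27
Option E: s[0]='b'->'c', delta=(3-2)*5^5 mod 97 = 21, hash=70+21 mod 97 = 91

Answer: B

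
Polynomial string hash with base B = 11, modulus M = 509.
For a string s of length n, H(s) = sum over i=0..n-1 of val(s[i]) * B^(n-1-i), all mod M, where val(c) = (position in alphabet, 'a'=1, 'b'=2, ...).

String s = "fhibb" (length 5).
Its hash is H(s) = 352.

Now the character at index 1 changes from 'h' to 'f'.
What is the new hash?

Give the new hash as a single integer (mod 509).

Answer: 235

Derivation:
val('h') = 8, val('f') = 6
Position k = 1, exponent = n-1-k = 3
B^3 mod M = 11^3 mod 509 = 313
Delta = (6 - 8) * 313 mod 509 = 392
New hash = (352 + 392) mod 509 = 235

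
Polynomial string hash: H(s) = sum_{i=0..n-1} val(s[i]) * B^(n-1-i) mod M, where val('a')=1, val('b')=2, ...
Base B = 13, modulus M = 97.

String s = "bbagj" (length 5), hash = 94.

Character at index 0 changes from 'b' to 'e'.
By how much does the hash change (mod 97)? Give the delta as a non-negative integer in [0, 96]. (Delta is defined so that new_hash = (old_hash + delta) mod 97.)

Delta formula: (val(new) - val(old)) * B^(n-1-k) mod M
  val('e') - val('b') = 5 - 2 = 3
  B^(n-1-k) = 13^4 mod 97 = 43
  Delta = 3 * 43 mod 97 = 32

Answer: 32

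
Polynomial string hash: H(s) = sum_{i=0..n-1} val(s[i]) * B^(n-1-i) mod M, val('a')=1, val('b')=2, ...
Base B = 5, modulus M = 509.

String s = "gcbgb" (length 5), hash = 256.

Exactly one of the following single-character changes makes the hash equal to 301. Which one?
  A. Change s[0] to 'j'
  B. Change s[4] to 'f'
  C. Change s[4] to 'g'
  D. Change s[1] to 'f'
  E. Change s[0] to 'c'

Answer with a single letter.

Answer: E

Derivation:
Option A: s[0]='g'->'j', delta=(10-7)*5^4 mod 509 = 348, hash=256+348 mod 509 = 95
Option B: s[4]='b'->'f', delta=(6-2)*5^0 mod 509 = 4, hash=256+4 mod 509 = 260
Option C: s[4]='b'->'g', delta=(7-2)*5^0 mod 509 = 5, hash=256+5 mod 509 = 261
Option D: s[1]='c'->'f', delta=(6-3)*5^3 mod 509 = 375, hash=256+375 mod 509 = 122
Option E: s[0]='g'->'c', delta=(3-7)*5^4 mod 509 = 45, hash=256+45 mod 509 = 301 <-- target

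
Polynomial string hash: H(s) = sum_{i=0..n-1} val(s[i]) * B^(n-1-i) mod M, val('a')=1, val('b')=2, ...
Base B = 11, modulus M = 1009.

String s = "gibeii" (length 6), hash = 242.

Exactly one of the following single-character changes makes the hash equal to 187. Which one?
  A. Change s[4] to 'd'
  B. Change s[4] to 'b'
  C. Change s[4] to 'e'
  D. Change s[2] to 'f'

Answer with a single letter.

Option A: s[4]='i'->'d', delta=(4-9)*11^1 mod 1009 = 954, hash=242+954 mod 1009 = 187 <-- target
Option B: s[4]='i'->'b', delta=(2-9)*11^1 mod 1009 = 932, hash=242+932 mod 1009 = 165
Option C: s[4]='i'->'e', delta=(5-9)*11^1 mod 1009 = 965, hash=242+965 mod 1009 = 198
Option D: s[2]='b'->'f', delta=(6-2)*11^3 mod 1009 = 279, hash=242+279 mod 1009 = 521

Answer: A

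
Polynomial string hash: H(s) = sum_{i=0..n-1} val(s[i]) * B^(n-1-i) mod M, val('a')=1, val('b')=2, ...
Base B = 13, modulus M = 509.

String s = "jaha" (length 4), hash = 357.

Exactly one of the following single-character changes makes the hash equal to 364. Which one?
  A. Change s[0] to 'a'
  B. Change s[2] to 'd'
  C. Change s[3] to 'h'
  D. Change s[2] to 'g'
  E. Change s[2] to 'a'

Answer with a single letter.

Answer: C

Derivation:
Option A: s[0]='j'->'a', delta=(1-10)*13^3 mod 509 = 78, hash=357+78 mod 509 = 435
Option B: s[2]='h'->'d', delta=(4-8)*13^1 mod 509 = 457, hash=357+457 mod 509 = 305
Option C: s[3]='a'->'h', delta=(8-1)*13^0 mod 509 = 7, hash=357+7 mod 509 = 364 <-- target
Option D: s[2]='h'->'g', delta=(7-8)*13^1 mod 509 = 496, hash=357+496 mod 509 = 344
Option E: s[2]='h'->'a', delta=(1-8)*13^1 mod 509 = 418, hash=357+418 mod 509 = 266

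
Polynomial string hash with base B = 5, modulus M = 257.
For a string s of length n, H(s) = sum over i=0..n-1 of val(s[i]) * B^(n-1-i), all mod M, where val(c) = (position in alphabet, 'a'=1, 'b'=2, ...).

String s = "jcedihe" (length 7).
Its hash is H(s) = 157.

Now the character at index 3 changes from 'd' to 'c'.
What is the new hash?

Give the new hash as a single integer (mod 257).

Answer: 32

Derivation:
val('d') = 4, val('c') = 3
Position k = 3, exponent = n-1-k = 3
B^3 mod M = 5^3 mod 257 = 125
Delta = (3 - 4) * 125 mod 257 = 132
New hash = (157 + 132) mod 257 = 32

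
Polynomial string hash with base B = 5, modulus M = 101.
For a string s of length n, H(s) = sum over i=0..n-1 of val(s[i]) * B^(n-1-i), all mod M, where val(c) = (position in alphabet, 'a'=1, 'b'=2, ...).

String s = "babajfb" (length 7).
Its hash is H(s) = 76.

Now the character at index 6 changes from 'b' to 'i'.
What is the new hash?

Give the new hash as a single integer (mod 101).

Answer: 83

Derivation:
val('b') = 2, val('i') = 9
Position k = 6, exponent = n-1-k = 0
B^0 mod M = 5^0 mod 101 = 1
Delta = (9 - 2) * 1 mod 101 = 7
New hash = (76 + 7) mod 101 = 83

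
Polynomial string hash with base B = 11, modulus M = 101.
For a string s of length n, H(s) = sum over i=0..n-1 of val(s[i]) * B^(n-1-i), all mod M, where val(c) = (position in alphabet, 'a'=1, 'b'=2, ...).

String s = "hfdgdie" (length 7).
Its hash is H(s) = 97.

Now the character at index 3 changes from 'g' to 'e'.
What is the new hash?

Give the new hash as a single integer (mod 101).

Answer: 61

Derivation:
val('g') = 7, val('e') = 5
Position k = 3, exponent = n-1-k = 3
B^3 mod M = 11^3 mod 101 = 18
Delta = (5 - 7) * 18 mod 101 = 65
New hash = (97 + 65) mod 101 = 61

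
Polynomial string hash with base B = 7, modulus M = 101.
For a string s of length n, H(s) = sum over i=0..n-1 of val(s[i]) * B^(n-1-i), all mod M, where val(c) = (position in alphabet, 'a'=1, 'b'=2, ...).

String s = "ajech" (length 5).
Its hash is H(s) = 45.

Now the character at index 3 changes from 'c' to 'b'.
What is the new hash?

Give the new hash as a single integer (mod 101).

val('c') = 3, val('b') = 2
Position k = 3, exponent = n-1-k = 1
B^1 mod M = 7^1 mod 101 = 7
Delta = (2 - 3) * 7 mod 101 = 94
New hash = (45 + 94) mod 101 = 38

Answer: 38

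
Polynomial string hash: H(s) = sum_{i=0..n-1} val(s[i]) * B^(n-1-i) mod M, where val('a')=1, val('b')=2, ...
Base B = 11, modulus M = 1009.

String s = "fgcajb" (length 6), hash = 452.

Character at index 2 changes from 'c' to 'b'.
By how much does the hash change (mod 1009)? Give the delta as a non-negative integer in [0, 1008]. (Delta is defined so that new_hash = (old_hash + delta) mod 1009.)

Delta formula: (val(new) - val(old)) * B^(n-1-k) mod M
  val('b') - val('c') = 2 - 3 = -1
  B^(n-1-k) = 11^3 mod 1009 = 322
  Delta = -1 * 322 mod 1009 = 687

Answer: 687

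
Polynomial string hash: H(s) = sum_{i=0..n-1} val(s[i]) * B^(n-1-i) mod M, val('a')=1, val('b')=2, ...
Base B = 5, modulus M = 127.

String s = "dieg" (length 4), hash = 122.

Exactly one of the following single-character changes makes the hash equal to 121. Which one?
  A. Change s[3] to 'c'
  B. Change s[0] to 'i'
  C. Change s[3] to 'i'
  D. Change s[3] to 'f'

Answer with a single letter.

Option A: s[3]='g'->'c', delta=(3-7)*5^0 mod 127 = 123, hash=122+123 mod 127 = 118
Option B: s[0]='d'->'i', delta=(9-4)*5^3 mod 127 = 117, hash=122+117 mod 127 = 112
Option C: s[3]='g'->'i', delta=(9-7)*5^0 mod 127 = 2, hash=122+2 mod 127 = 124
Option D: s[3]='g'->'f', delta=(6-7)*5^0 mod 127 = 126, hash=122+126 mod 127 = 121 <-- target

Answer: D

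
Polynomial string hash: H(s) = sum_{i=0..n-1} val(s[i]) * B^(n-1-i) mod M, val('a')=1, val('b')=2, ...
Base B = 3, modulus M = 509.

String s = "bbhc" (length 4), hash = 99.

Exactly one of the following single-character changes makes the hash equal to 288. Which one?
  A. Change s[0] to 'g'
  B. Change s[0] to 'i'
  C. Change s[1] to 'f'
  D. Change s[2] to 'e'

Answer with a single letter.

Answer: B

Derivation:
Option A: s[0]='b'->'g', delta=(7-2)*3^3 mod 509 = 135, hash=99+135 mod 509 = 234
Option B: s[0]='b'->'i', delta=(9-2)*3^3 mod 509 = 189, hash=99+189 mod 509 = 288 <-- target
Option C: s[1]='b'->'f', delta=(6-2)*3^2 mod 509 = 36, hash=99+36 mod 509 = 135
Option D: s[2]='h'->'e', delta=(5-8)*3^1 mod 509 = 500, hash=99+500 mod 509 = 90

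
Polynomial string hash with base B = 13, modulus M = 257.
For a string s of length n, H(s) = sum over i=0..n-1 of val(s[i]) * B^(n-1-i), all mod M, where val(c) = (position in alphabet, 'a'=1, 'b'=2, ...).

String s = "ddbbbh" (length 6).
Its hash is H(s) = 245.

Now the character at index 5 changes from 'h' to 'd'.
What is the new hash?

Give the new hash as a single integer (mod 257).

Answer: 241

Derivation:
val('h') = 8, val('d') = 4
Position k = 5, exponent = n-1-k = 0
B^0 mod M = 13^0 mod 257 = 1
Delta = (4 - 8) * 1 mod 257 = 253
New hash = (245 + 253) mod 257 = 241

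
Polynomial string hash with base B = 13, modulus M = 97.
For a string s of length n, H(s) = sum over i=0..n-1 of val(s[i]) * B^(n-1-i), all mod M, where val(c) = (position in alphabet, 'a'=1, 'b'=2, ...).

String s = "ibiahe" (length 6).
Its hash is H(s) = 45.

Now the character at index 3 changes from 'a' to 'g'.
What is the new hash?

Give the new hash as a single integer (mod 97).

Answer: 89

Derivation:
val('a') = 1, val('g') = 7
Position k = 3, exponent = n-1-k = 2
B^2 mod M = 13^2 mod 97 = 72
Delta = (7 - 1) * 72 mod 97 = 44
New hash = (45 + 44) mod 97 = 89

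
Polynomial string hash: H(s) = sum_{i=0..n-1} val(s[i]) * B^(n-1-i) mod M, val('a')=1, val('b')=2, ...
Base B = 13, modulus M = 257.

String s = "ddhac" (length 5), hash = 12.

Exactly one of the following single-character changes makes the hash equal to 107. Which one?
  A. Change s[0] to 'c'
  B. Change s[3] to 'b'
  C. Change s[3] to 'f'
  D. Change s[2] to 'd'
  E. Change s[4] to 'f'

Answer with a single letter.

Option A: s[0]='d'->'c', delta=(3-4)*13^4 mod 257 = 223, hash=12+223 mod 257 = 235
Option B: s[3]='a'->'b', delta=(2-1)*13^1 mod 257 = 13, hash=12+13 mod 257 = 25
Option C: s[3]='a'->'f', delta=(6-1)*13^1 mod 257 = 65, hash=12+65 mod 257 = 77
Option D: s[2]='h'->'d', delta=(4-8)*13^2 mod 257 = 95, hash=12+95 mod 257 = 107 <-- target
Option E: s[4]='c'->'f', delta=(6-3)*13^0 mod 257 = 3, hash=12+3 mod 257 = 15

Answer: D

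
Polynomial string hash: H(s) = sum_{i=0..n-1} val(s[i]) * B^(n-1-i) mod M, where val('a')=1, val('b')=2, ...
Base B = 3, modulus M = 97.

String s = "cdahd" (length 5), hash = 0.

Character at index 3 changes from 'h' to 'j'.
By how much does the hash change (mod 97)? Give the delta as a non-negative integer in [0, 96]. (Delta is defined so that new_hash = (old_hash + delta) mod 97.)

Delta formula: (val(new) - val(old)) * B^(n-1-k) mod M
  val('j') - val('h') = 10 - 8 = 2
  B^(n-1-k) = 3^1 mod 97 = 3
  Delta = 2 * 3 mod 97 = 6

Answer: 6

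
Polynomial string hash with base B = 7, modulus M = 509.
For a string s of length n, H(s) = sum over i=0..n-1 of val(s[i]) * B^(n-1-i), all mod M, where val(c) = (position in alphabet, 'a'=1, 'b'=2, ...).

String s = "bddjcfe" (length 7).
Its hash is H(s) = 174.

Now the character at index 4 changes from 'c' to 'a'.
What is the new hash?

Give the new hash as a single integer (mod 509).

Answer: 76

Derivation:
val('c') = 3, val('a') = 1
Position k = 4, exponent = n-1-k = 2
B^2 mod M = 7^2 mod 509 = 49
Delta = (1 - 3) * 49 mod 509 = 411
New hash = (174 + 411) mod 509 = 76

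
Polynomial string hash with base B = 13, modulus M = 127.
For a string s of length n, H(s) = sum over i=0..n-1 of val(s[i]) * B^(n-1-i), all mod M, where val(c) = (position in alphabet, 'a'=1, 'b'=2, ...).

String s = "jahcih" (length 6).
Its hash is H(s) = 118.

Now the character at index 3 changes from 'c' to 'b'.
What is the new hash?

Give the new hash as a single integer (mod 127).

val('c') = 3, val('b') = 2
Position k = 3, exponent = n-1-k = 2
B^2 mod M = 13^2 mod 127 = 42
Delta = (2 - 3) * 42 mod 127 = 85
New hash = (118 + 85) mod 127 = 76

Answer: 76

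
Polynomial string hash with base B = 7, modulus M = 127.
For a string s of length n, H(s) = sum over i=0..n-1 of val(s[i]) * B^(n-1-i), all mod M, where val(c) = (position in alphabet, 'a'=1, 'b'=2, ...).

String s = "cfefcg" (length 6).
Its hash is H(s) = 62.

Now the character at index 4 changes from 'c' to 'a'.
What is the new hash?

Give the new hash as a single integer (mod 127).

Answer: 48

Derivation:
val('c') = 3, val('a') = 1
Position k = 4, exponent = n-1-k = 1
B^1 mod M = 7^1 mod 127 = 7
Delta = (1 - 3) * 7 mod 127 = 113
New hash = (62 + 113) mod 127 = 48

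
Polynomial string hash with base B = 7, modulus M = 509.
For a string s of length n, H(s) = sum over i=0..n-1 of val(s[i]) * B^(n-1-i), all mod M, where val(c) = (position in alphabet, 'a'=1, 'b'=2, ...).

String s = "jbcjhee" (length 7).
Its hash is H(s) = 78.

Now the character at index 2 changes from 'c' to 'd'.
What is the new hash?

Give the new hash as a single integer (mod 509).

val('c') = 3, val('d') = 4
Position k = 2, exponent = n-1-k = 4
B^4 mod M = 7^4 mod 509 = 365
Delta = (4 - 3) * 365 mod 509 = 365
New hash = (78 + 365) mod 509 = 443

Answer: 443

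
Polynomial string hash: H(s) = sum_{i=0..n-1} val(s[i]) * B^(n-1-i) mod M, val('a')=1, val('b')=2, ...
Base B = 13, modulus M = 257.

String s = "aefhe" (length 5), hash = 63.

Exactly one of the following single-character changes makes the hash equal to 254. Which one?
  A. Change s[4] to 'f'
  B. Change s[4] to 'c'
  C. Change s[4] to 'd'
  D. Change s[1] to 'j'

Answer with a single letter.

Option A: s[4]='e'->'f', delta=(6-5)*13^0 mod 257 = 1, hash=63+1 mod 257 = 64
Option B: s[4]='e'->'c', delta=(3-5)*13^0 mod 257 = 255, hash=63+255 mod 257 = 61
Option C: s[4]='e'->'d', delta=(4-5)*13^0 mod 257 = 256, hash=63+256 mod 257 = 62
Option D: s[1]='e'->'j', delta=(10-5)*13^3 mod 257 = 191, hash=63+191 mod 257 = 254 <-- target

Answer: D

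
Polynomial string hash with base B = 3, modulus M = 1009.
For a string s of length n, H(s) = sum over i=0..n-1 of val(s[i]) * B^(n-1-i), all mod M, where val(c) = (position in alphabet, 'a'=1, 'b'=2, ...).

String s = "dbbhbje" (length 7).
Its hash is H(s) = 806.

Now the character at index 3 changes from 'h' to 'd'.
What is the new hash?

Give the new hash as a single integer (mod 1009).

Answer: 698

Derivation:
val('h') = 8, val('d') = 4
Position k = 3, exponent = n-1-k = 3
B^3 mod M = 3^3 mod 1009 = 27
Delta = (4 - 8) * 27 mod 1009 = 901
New hash = (806 + 901) mod 1009 = 698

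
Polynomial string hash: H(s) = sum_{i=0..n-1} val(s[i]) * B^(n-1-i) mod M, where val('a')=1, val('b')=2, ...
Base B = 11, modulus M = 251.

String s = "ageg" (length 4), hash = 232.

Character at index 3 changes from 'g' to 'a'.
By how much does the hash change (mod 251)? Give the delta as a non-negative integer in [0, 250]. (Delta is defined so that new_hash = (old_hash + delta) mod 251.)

Answer: 245

Derivation:
Delta formula: (val(new) - val(old)) * B^(n-1-k) mod M
  val('a') - val('g') = 1 - 7 = -6
  B^(n-1-k) = 11^0 mod 251 = 1
  Delta = -6 * 1 mod 251 = 245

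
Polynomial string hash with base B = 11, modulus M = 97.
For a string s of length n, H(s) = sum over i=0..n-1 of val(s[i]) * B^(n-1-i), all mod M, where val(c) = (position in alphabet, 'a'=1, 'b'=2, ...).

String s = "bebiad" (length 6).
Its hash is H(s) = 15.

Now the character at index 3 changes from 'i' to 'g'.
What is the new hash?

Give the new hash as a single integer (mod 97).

val('i') = 9, val('g') = 7
Position k = 3, exponent = n-1-k = 2
B^2 mod M = 11^2 mod 97 = 24
Delta = (7 - 9) * 24 mod 97 = 49
New hash = (15 + 49) mod 97 = 64

Answer: 64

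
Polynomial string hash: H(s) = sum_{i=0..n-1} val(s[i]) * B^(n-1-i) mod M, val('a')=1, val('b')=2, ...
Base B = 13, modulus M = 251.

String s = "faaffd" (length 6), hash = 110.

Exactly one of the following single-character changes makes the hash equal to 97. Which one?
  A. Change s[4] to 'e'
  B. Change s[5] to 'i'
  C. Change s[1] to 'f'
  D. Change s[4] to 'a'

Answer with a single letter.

Answer: A

Derivation:
Option A: s[4]='f'->'e', delta=(5-6)*13^1 mod 251 = 238, hash=110+238 mod 251 = 97 <-- target
Option B: s[5]='d'->'i', delta=(9-4)*13^0 mod 251 = 5, hash=110+5 mod 251 = 115
Option C: s[1]='a'->'f', delta=(6-1)*13^4 mod 251 = 237, hash=110+237 mod 251 = 96
Option D: s[4]='f'->'a', delta=(1-6)*13^1 mod 251 = 186, hash=110+186 mod 251 = 45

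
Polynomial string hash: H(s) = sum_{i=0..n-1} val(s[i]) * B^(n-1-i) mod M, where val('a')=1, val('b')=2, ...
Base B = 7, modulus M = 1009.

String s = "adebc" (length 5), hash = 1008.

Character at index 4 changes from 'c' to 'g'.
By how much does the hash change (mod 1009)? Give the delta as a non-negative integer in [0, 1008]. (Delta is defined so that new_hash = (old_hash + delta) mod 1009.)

Delta formula: (val(new) - val(old)) * B^(n-1-k) mod M
  val('g') - val('c') = 7 - 3 = 4
  B^(n-1-k) = 7^0 mod 1009 = 1
  Delta = 4 * 1 mod 1009 = 4

Answer: 4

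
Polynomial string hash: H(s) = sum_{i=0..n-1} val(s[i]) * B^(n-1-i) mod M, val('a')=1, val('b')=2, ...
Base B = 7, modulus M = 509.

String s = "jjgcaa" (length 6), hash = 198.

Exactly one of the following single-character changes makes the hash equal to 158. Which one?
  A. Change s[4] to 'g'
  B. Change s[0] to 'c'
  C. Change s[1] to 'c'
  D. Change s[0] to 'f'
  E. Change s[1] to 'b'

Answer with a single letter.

Option A: s[4]='a'->'g', delta=(7-1)*7^1 mod 509 = 42, hash=198+42 mod 509 = 240
Option B: s[0]='j'->'c', delta=(3-10)*7^5 mod 509 = 439, hash=198+439 mod 509 = 128
Option C: s[1]='j'->'c', delta=(3-10)*7^4 mod 509 = 499, hash=198+499 mod 509 = 188
Option D: s[0]='j'->'f', delta=(6-10)*7^5 mod 509 = 469, hash=198+469 mod 509 = 158 <-- target
Option E: s[1]='j'->'b', delta=(2-10)*7^4 mod 509 = 134, hash=198+134 mod 509 = 332

Answer: D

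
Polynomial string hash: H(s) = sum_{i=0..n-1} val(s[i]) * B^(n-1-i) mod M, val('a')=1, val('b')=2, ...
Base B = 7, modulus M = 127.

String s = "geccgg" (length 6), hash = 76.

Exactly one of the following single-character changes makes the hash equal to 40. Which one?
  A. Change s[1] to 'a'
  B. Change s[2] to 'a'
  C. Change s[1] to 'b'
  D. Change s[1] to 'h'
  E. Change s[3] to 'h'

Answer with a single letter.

Option A: s[1]='e'->'a', delta=(1-5)*7^4 mod 127 = 48, hash=76+48 mod 127 = 124
Option B: s[2]='c'->'a', delta=(1-3)*7^3 mod 127 = 76, hash=76+76 mod 127 = 25
Option C: s[1]='e'->'b', delta=(2-5)*7^4 mod 127 = 36, hash=76+36 mod 127 = 112
Option D: s[1]='e'->'h', delta=(8-5)*7^4 mod 127 = 91, hash=76+91 mod 127 = 40 <-- target
Option E: s[3]='c'->'h', delta=(8-3)*7^2 mod 127 = 118, hash=76+118 mod 127 = 67

Answer: D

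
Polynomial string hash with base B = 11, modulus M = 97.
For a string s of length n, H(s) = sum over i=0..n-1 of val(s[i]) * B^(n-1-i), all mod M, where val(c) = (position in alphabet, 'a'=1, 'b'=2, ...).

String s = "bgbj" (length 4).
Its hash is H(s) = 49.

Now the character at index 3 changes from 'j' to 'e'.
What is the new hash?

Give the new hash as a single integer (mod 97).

val('j') = 10, val('e') = 5
Position k = 3, exponent = n-1-k = 0
B^0 mod M = 11^0 mod 97 = 1
Delta = (5 - 10) * 1 mod 97 = 92
New hash = (49 + 92) mod 97 = 44

Answer: 44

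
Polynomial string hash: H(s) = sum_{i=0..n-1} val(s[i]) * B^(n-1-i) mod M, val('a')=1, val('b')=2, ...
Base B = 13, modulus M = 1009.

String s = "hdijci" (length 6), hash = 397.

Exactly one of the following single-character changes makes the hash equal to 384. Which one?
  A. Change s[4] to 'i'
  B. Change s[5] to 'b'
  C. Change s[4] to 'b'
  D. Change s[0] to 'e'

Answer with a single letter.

Option A: s[4]='c'->'i', delta=(9-3)*13^1 mod 1009 = 78, hash=397+78 mod 1009 = 475
Option B: s[5]='i'->'b', delta=(2-9)*13^0 mod 1009 = 1002, hash=397+1002 mod 1009 = 390
Option C: s[4]='c'->'b', delta=(2-3)*13^1 mod 1009 = 996, hash=397+996 mod 1009 = 384 <-- target
Option D: s[0]='h'->'e', delta=(5-8)*13^5 mod 1009 = 57, hash=397+57 mod 1009 = 454

Answer: C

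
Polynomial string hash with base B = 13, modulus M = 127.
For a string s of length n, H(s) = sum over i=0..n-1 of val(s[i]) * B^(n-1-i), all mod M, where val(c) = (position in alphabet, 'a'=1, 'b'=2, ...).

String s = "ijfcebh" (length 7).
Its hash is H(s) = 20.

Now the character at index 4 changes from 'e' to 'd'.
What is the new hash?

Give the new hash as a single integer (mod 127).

val('e') = 5, val('d') = 4
Position k = 4, exponent = n-1-k = 2
B^2 mod M = 13^2 mod 127 = 42
Delta = (4 - 5) * 42 mod 127 = 85
New hash = (20 + 85) mod 127 = 105

Answer: 105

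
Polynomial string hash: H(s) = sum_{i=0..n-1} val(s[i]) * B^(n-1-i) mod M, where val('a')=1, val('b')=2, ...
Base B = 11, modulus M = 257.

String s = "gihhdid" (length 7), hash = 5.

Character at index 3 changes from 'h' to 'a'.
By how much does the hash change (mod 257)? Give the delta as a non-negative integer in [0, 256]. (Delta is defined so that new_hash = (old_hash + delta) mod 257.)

Answer: 192

Derivation:
Delta formula: (val(new) - val(old)) * B^(n-1-k) mod M
  val('a') - val('h') = 1 - 8 = -7
  B^(n-1-k) = 11^3 mod 257 = 46
  Delta = -7 * 46 mod 257 = 192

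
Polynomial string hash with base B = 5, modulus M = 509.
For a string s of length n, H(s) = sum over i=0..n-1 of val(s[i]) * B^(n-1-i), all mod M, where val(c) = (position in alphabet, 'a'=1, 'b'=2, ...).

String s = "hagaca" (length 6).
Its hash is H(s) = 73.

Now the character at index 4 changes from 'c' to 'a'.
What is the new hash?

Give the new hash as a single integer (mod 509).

Answer: 63

Derivation:
val('c') = 3, val('a') = 1
Position k = 4, exponent = n-1-k = 1
B^1 mod M = 5^1 mod 509 = 5
Delta = (1 - 3) * 5 mod 509 = 499
New hash = (73 + 499) mod 509 = 63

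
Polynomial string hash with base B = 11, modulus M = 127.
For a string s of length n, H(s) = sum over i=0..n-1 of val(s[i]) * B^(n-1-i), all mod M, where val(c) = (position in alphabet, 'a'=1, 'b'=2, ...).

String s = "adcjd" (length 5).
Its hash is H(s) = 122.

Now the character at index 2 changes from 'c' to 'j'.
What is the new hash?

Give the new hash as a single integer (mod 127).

Answer: 80

Derivation:
val('c') = 3, val('j') = 10
Position k = 2, exponent = n-1-k = 2
B^2 mod M = 11^2 mod 127 = 121
Delta = (10 - 3) * 121 mod 127 = 85
New hash = (122 + 85) mod 127 = 80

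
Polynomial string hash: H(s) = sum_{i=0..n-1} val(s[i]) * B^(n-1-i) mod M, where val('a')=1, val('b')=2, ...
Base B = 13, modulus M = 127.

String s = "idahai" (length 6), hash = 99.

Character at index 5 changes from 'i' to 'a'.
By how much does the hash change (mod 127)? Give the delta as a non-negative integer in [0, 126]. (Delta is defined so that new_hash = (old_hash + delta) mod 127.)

Answer: 119

Derivation:
Delta formula: (val(new) - val(old)) * B^(n-1-k) mod M
  val('a') - val('i') = 1 - 9 = -8
  B^(n-1-k) = 13^0 mod 127 = 1
  Delta = -8 * 1 mod 127 = 119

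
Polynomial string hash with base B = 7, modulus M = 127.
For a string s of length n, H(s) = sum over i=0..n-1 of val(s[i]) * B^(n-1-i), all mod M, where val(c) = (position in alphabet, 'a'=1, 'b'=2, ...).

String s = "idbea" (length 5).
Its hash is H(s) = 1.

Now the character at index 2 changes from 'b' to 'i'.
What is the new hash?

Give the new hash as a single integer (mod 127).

val('b') = 2, val('i') = 9
Position k = 2, exponent = n-1-k = 2
B^2 mod M = 7^2 mod 127 = 49
Delta = (9 - 2) * 49 mod 127 = 89
New hash = (1 + 89) mod 127 = 90

Answer: 90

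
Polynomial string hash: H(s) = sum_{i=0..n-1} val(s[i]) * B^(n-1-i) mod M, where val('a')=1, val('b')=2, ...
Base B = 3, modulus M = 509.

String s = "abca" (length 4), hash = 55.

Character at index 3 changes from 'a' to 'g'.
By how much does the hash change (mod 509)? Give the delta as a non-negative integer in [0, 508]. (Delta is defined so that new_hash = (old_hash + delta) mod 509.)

Answer: 6

Derivation:
Delta formula: (val(new) - val(old)) * B^(n-1-k) mod M
  val('g') - val('a') = 7 - 1 = 6
  B^(n-1-k) = 3^0 mod 509 = 1
  Delta = 6 * 1 mod 509 = 6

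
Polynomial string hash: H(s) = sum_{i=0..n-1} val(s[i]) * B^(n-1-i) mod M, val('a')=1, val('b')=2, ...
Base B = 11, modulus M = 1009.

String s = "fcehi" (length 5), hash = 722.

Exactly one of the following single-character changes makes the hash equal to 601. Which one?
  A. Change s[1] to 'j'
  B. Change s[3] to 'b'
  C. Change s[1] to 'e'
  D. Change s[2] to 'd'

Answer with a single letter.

Answer: D

Derivation:
Option A: s[1]='c'->'j', delta=(10-3)*11^3 mod 1009 = 236, hash=722+236 mod 1009 = 958
Option B: s[3]='h'->'b', delta=(2-8)*11^1 mod 1009 = 943, hash=722+943 mod 1009 = 656
Option C: s[1]='c'->'e', delta=(5-3)*11^3 mod 1009 = 644, hash=722+644 mod 1009 = 357
Option D: s[2]='e'->'d', delta=(4-5)*11^2 mod 1009 = 888, hash=722+888 mod 1009 = 601 <-- target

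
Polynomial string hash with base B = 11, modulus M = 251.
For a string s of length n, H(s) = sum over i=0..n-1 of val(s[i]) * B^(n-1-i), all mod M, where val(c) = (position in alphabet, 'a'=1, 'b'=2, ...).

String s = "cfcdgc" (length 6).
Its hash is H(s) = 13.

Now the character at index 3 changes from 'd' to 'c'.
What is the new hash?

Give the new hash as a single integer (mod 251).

Answer: 143

Derivation:
val('d') = 4, val('c') = 3
Position k = 3, exponent = n-1-k = 2
B^2 mod M = 11^2 mod 251 = 121
Delta = (3 - 4) * 121 mod 251 = 130
New hash = (13 + 130) mod 251 = 143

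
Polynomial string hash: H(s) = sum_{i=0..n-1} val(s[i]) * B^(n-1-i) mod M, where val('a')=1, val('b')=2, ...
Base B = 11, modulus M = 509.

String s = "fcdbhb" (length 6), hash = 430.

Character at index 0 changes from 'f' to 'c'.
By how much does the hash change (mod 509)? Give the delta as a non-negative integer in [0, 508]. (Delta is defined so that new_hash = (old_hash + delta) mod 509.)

Answer: 397

Derivation:
Delta formula: (val(new) - val(old)) * B^(n-1-k) mod M
  val('c') - val('f') = 3 - 6 = -3
  B^(n-1-k) = 11^5 mod 509 = 207
  Delta = -3 * 207 mod 509 = 397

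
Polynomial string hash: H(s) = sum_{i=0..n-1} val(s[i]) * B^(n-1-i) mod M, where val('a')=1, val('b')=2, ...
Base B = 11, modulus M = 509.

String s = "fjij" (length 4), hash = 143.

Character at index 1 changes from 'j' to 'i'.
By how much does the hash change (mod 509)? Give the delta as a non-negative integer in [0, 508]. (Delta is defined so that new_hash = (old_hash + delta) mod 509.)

Delta formula: (val(new) - val(old)) * B^(n-1-k) mod M
  val('i') - val('j') = 9 - 10 = -1
  B^(n-1-k) = 11^2 mod 509 = 121
  Delta = -1 * 121 mod 509 = 388

Answer: 388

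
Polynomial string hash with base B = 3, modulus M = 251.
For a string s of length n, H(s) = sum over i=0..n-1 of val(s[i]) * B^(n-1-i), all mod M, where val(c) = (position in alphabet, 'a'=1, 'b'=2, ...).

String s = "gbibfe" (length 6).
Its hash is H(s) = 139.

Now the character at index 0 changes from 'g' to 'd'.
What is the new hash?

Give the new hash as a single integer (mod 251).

val('g') = 7, val('d') = 4
Position k = 0, exponent = n-1-k = 5
B^5 mod M = 3^5 mod 251 = 243
Delta = (4 - 7) * 243 mod 251 = 24
New hash = (139 + 24) mod 251 = 163

Answer: 163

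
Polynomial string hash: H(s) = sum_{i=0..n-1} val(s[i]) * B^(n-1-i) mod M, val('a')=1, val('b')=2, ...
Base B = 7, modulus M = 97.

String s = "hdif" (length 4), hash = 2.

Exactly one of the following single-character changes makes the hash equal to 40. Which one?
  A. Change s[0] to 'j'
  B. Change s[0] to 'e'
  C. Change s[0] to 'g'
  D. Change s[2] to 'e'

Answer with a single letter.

Answer: B

Derivation:
Option A: s[0]='h'->'j', delta=(10-8)*7^3 mod 97 = 7, hash=2+7 mod 97 = 9
Option B: s[0]='h'->'e', delta=(5-8)*7^3 mod 97 = 38, hash=2+38 mod 97 = 40 <-- target
Option C: s[0]='h'->'g', delta=(7-8)*7^3 mod 97 = 45, hash=2+45 mod 97 = 47
Option D: s[2]='i'->'e', delta=(5-9)*7^1 mod 97 = 69, hash=2+69 mod 97 = 71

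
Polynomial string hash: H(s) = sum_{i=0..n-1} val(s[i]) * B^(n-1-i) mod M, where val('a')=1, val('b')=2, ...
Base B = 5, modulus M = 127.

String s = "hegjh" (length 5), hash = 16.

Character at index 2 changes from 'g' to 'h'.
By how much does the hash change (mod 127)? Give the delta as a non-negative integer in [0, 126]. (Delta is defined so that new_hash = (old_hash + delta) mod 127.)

Delta formula: (val(new) - val(old)) * B^(n-1-k) mod M
  val('h') - val('g') = 8 - 7 = 1
  B^(n-1-k) = 5^2 mod 127 = 25
  Delta = 1 * 25 mod 127 = 25

Answer: 25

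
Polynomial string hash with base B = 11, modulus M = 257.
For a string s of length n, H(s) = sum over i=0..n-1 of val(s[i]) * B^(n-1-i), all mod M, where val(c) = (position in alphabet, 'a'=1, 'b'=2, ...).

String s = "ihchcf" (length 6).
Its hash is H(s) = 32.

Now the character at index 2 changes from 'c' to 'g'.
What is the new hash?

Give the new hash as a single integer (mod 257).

Answer: 216

Derivation:
val('c') = 3, val('g') = 7
Position k = 2, exponent = n-1-k = 3
B^3 mod M = 11^3 mod 257 = 46
Delta = (7 - 3) * 46 mod 257 = 184
New hash = (32 + 184) mod 257 = 216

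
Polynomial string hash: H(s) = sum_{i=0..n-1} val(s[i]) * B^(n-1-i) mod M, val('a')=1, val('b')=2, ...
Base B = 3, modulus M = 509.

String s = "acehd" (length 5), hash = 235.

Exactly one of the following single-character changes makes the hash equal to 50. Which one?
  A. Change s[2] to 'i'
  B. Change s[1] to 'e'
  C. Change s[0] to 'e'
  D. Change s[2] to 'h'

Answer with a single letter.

Option A: s[2]='e'->'i', delta=(9-5)*3^2 mod 509 = 36, hash=235+36 mod 509 = 271
Option B: s[1]='c'->'e', delta=(5-3)*3^3 mod 509 = 54, hash=235+54 mod 509 = 289
Option C: s[0]='a'->'e', delta=(5-1)*3^4 mod 509 = 324, hash=235+324 mod 509 = 50 <-- target
Option D: s[2]='e'->'h', delta=(8-5)*3^2 mod 509 = 27, hash=235+27 mod 509 = 262

Answer: C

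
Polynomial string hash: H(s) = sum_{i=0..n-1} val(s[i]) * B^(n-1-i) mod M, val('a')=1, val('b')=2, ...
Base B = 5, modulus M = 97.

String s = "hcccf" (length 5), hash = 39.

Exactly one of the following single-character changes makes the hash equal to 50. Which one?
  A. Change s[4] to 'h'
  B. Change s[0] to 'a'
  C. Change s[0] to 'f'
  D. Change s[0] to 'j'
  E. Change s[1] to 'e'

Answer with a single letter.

Answer: C

Derivation:
Option A: s[4]='f'->'h', delta=(8-6)*5^0 mod 97 = 2, hash=39+2 mod 97 = 41
Option B: s[0]='h'->'a', delta=(1-8)*5^4 mod 97 = 87, hash=39+87 mod 97 = 29
Option C: s[0]='h'->'f', delta=(6-8)*5^4 mod 97 = 11, hash=39+11 mod 97 = 50 <-- target
Option D: s[0]='h'->'j', delta=(10-8)*5^4 mod 97 = 86, hash=39+86 mod 97 = 28
Option E: s[1]='c'->'e', delta=(5-3)*5^3 mod 97 = 56, hash=39+56 mod 97 = 95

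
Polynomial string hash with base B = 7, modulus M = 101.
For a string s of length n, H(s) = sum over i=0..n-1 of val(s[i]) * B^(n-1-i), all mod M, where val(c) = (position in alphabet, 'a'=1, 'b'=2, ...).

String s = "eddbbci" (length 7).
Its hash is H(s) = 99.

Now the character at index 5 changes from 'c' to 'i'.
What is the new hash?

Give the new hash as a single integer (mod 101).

Answer: 40

Derivation:
val('c') = 3, val('i') = 9
Position k = 5, exponent = n-1-k = 1
B^1 mod M = 7^1 mod 101 = 7
Delta = (9 - 3) * 7 mod 101 = 42
New hash = (99 + 42) mod 101 = 40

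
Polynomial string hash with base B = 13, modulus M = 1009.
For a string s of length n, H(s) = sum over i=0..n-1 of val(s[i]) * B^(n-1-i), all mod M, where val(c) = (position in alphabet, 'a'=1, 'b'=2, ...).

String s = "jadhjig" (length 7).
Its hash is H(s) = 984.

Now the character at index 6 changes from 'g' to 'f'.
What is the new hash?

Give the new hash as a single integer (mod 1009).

val('g') = 7, val('f') = 6
Position k = 6, exponent = n-1-k = 0
B^0 mod M = 13^0 mod 1009 = 1
Delta = (6 - 7) * 1 mod 1009 = 1008
New hash = (984 + 1008) mod 1009 = 983

Answer: 983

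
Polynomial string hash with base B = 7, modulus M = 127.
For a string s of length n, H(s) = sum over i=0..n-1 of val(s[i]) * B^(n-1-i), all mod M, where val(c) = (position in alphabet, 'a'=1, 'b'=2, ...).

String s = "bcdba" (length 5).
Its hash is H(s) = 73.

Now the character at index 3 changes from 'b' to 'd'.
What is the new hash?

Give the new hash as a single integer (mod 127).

val('b') = 2, val('d') = 4
Position k = 3, exponent = n-1-k = 1
B^1 mod M = 7^1 mod 127 = 7
Delta = (4 - 2) * 7 mod 127 = 14
New hash = (73 + 14) mod 127 = 87

Answer: 87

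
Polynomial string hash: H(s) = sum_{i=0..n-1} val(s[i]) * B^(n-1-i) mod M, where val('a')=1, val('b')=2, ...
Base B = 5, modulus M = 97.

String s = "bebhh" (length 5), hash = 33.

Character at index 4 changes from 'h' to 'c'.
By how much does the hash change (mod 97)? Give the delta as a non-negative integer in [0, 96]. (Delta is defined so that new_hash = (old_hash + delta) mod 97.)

Delta formula: (val(new) - val(old)) * B^(n-1-k) mod M
  val('c') - val('h') = 3 - 8 = -5
  B^(n-1-k) = 5^0 mod 97 = 1
  Delta = -5 * 1 mod 97 = 92

Answer: 92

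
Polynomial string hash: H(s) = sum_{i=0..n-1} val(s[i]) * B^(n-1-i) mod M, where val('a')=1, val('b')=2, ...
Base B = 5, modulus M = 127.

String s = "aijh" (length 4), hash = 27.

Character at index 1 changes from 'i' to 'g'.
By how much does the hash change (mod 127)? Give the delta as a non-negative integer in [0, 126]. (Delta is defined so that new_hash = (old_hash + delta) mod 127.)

Delta formula: (val(new) - val(old)) * B^(n-1-k) mod M
  val('g') - val('i') = 7 - 9 = -2
  B^(n-1-k) = 5^2 mod 127 = 25
  Delta = -2 * 25 mod 127 = 77

Answer: 77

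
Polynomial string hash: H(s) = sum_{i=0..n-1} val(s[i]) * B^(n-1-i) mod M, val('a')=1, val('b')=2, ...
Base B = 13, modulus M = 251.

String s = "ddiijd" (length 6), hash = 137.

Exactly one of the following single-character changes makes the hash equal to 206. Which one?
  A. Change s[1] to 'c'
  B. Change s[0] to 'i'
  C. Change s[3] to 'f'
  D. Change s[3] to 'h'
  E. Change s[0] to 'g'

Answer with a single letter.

Answer: B

Derivation:
Option A: s[1]='d'->'c', delta=(3-4)*13^4 mod 251 = 53, hash=137+53 mod 251 = 190
Option B: s[0]='d'->'i', delta=(9-4)*13^5 mod 251 = 69, hash=137+69 mod 251 = 206 <-- target
Option C: s[3]='i'->'f', delta=(6-9)*13^2 mod 251 = 246, hash=137+246 mod 251 = 132
Option D: s[3]='i'->'h', delta=(8-9)*13^2 mod 251 = 82, hash=137+82 mod 251 = 219
Option E: s[0]='d'->'g', delta=(7-4)*13^5 mod 251 = 192, hash=137+192 mod 251 = 78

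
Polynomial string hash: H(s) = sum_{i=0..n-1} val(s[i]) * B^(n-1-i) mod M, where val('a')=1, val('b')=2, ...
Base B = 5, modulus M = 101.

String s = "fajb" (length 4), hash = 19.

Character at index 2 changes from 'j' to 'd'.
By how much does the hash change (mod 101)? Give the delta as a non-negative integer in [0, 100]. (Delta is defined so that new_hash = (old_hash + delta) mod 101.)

Answer: 71

Derivation:
Delta formula: (val(new) - val(old)) * B^(n-1-k) mod M
  val('d') - val('j') = 4 - 10 = -6
  B^(n-1-k) = 5^1 mod 101 = 5
  Delta = -6 * 5 mod 101 = 71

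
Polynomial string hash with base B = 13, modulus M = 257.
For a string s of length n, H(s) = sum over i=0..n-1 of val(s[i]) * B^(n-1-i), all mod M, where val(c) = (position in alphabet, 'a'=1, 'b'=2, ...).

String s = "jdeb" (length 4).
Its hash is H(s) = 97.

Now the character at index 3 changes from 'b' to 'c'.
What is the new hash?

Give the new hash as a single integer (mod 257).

Answer: 98

Derivation:
val('b') = 2, val('c') = 3
Position k = 3, exponent = n-1-k = 0
B^0 mod M = 13^0 mod 257 = 1
Delta = (3 - 2) * 1 mod 257 = 1
New hash = (97 + 1) mod 257 = 98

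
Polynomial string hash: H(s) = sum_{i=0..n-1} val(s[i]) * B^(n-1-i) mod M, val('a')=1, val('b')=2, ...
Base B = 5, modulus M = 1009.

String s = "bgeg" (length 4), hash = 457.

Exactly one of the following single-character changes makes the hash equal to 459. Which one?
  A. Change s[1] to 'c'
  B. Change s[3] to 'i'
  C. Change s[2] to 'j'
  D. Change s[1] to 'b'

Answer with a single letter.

Answer: B

Derivation:
Option A: s[1]='g'->'c', delta=(3-7)*5^2 mod 1009 = 909, hash=457+909 mod 1009 = 357
Option B: s[3]='g'->'i', delta=(9-7)*5^0 mod 1009 = 2, hash=457+2 mod 1009 = 459 <-- target
Option C: s[2]='e'->'j', delta=(10-5)*5^1 mod 1009 = 25, hash=457+25 mod 1009 = 482
Option D: s[1]='g'->'b', delta=(2-7)*5^2 mod 1009 = 884, hash=457+884 mod 1009 = 332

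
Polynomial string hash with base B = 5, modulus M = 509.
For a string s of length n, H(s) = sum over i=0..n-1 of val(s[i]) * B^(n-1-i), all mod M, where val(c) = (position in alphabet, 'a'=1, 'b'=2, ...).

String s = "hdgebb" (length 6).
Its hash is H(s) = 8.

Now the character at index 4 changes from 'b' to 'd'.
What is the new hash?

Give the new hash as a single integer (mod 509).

Answer: 18

Derivation:
val('b') = 2, val('d') = 4
Position k = 4, exponent = n-1-k = 1
B^1 mod M = 5^1 mod 509 = 5
Delta = (4 - 2) * 5 mod 509 = 10
New hash = (8 + 10) mod 509 = 18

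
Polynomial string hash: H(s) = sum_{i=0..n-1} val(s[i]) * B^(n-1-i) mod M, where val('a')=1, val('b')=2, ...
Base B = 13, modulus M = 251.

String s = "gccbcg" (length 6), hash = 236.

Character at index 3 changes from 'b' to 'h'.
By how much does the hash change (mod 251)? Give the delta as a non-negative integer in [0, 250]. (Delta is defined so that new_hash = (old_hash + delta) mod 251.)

Delta formula: (val(new) - val(old)) * B^(n-1-k) mod M
  val('h') - val('b') = 8 - 2 = 6
  B^(n-1-k) = 13^2 mod 251 = 169
  Delta = 6 * 169 mod 251 = 10

Answer: 10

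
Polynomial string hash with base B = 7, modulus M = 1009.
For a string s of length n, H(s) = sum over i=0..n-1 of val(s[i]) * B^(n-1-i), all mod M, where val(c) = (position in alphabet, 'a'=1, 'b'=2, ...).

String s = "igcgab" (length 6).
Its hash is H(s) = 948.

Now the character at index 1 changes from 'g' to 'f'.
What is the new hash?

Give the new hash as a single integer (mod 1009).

Answer: 565

Derivation:
val('g') = 7, val('f') = 6
Position k = 1, exponent = n-1-k = 4
B^4 mod M = 7^4 mod 1009 = 383
Delta = (6 - 7) * 383 mod 1009 = 626
New hash = (948 + 626) mod 1009 = 565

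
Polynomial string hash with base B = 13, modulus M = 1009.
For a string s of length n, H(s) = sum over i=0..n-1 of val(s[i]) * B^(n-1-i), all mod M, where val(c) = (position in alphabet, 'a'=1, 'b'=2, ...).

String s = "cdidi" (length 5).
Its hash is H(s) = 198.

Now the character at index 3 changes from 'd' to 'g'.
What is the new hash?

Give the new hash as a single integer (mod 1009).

Answer: 237

Derivation:
val('d') = 4, val('g') = 7
Position k = 3, exponent = n-1-k = 1
B^1 mod M = 13^1 mod 1009 = 13
Delta = (7 - 4) * 13 mod 1009 = 39
New hash = (198 + 39) mod 1009 = 237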